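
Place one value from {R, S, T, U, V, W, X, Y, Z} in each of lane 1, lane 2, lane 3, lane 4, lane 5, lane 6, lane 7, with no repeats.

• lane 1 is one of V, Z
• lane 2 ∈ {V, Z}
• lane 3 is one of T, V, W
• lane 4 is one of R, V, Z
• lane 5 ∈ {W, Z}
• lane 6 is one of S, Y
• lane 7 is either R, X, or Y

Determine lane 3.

T

The 2 variables lane 1 and lane 2 are confined to {V, Z}, which locks those values in; drop them from lane 3, lane 4, lane 5.
lane 4's domain is down to {R}, so lane 4 = R. So lane 7 can't be R.
lane 5 has just one choice, so lane 5 = W. So lane 3 can't be W.
So lane 3 = T.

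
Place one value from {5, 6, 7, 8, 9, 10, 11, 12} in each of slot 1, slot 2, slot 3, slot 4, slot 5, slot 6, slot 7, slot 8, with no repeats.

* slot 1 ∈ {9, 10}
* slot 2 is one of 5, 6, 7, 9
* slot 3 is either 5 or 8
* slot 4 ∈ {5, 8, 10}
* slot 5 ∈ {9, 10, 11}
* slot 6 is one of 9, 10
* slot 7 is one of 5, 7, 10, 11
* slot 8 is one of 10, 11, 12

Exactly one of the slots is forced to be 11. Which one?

slot 5

Among the 8 variables, 6 fits only slot 2 (and all 8 values in {5, 6, 7, 8, 9, 10, 11, 12} must be used), so slot 2 = 6.
Among the 7 still-open variables, 7 fits only slot 7 (and all 7 values in {5, 7, 8, 9, 10, 11, 12} must be used), so slot 7 = 7.
The 6 still-open variables draw from only 6 values {5, 8, 9, 10, 11, 12}, so each is used; only slot 8 can be 12, hence slot 8 = 12.
The 5 still-open variables draw from only 5 values {5, 8, 9, 10, 11}, so each is used; only slot 5 can be 11, hence slot 5 = 11.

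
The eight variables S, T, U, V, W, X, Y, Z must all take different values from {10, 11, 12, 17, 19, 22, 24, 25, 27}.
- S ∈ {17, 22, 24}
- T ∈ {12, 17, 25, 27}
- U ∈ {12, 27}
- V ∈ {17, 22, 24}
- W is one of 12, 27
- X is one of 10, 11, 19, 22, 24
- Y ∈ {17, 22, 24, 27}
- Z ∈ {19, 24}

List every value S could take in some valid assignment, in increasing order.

17, 22, 24

U and W share exactly the 2 values {12, 27}; by pigeonhole those values go to them, so strike 12, 27 from T, Y.
The 3 variables S, V, Y are confined to {17, 22, 24}, which locks those values in; drop them from T, X, Z.
T has just one choice, so T = 25.
Z has just one choice, so Z = 19. Strike 19 from X.
No further eliminations apply; S can still be any of 17, 22, 24.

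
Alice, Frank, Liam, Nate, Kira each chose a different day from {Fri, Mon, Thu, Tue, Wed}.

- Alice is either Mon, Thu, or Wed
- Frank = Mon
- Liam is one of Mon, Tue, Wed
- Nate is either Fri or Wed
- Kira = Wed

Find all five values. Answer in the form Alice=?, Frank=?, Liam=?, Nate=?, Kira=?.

Alice=Thu, Frank=Mon, Liam=Tue, Nate=Fri, Kira=Wed

Frank's domain is down to {Mon}, so Frank = Mon. So Alice, Liam can't be Mon.
Kira must be Wed (only option left). Strike Wed from Alice, Liam, Nate.
Alice has just one choice, so Alice = Thu.
Liam has just one choice, so Liam = Tue.
Nate has just one choice, so Nate = Fri.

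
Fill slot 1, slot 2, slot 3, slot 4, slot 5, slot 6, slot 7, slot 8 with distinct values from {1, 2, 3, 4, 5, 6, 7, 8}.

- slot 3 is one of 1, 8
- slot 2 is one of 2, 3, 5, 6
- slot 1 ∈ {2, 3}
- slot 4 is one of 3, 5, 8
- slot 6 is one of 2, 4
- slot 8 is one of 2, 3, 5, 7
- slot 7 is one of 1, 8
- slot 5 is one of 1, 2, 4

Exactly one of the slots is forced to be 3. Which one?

The 8 variables draw from only 8 values {1, 2, 3, 4, 5, 6, 7, 8}, so each is used; only slot 2 can be 6, hence slot 2 = 6.
The 7 still-open variables draw from only 7 values {1, 2, 3, 4, 5, 7, 8}, so each is used; only slot 8 can be 7, hence slot 8 = 7.
The 6 still-open variables together cover exactly {1, 2, 3, 4, 5, 8} — 6 values for 6 variables — and 5 appears only in slot 4's list, so slot 4 = 5.
Among the 5 still-open variables, 3 fits only slot 1 (and all 5 values in {1, 2, 3, 4, 8} must be used), so slot 1 = 3.

slot 1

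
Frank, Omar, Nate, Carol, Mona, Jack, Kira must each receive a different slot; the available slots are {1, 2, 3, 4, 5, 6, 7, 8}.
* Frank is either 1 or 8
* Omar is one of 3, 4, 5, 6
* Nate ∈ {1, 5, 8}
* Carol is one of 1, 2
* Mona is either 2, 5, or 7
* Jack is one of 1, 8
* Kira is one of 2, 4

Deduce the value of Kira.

4

The 2 variables Frank and Jack are confined to {1, 8}, which locks those values in; drop them from Nate, Carol.
Nate has just one choice, so Nate = 5. So Omar, Mona can't be 5.
Carol has just one choice, so Carol = 2. Remove 2 from Mona, Kira.
So Kira = 4.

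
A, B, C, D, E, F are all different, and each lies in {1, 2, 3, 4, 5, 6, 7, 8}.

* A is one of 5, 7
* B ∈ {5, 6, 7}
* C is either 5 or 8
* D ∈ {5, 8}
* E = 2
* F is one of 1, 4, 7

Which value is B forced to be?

E has just one choice, so E = 2.
The 2 variables C and D are confined to {5, 8}, which locks those values in; drop them from A, B.
That leaves A = 7. Eliminate 7 elsewhere: B, F.
So B = 6.

6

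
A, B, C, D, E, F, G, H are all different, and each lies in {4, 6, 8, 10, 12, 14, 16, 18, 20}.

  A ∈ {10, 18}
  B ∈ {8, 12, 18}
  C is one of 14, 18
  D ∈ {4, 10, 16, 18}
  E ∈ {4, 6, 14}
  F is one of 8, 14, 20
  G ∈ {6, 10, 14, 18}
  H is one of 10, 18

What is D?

A and H between them cover only {10, 18} — a naked pair. Remove those values from B, C, D, G.
C's domain is down to {14}, so C = 14. So E, F, G can't be 14.
G has just one choice, so G = 6. Eliminate 6 elsewhere: E.
E's domain is down to {4}, so E = 4. Eliminate 4 elsewhere: D.
So D = 16.

16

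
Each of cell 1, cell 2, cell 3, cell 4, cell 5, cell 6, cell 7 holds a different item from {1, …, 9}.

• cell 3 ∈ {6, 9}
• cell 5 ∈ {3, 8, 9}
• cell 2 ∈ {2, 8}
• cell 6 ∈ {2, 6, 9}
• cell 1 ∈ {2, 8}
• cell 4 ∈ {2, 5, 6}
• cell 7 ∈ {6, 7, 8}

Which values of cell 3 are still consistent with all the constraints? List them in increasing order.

The 7 variables together cover exactly {2, 3, 5, 6, 7, 8, 9} — 7 values for 7 variables — and 3 appears only in cell 5's list, so cell 5 = 3.
Among the 6 still-open variables, 5 fits only cell 4 (and all 6 values in {2, 5, 6, 7, 8, 9} must be used), so cell 4 = 5.
Among the 5 still-open variables, 7 fits only cell 7 (and all 5 values in {2, 6, 7, 8, 9} must be used), so cell 7 = 7.
The 2 variables cell 1 and cell 2 are confined to {2, 8}, which locks those values in; drop them from cell 6.
No further eliminations apply; cell 3 can still be any of 6, 9.

6, 9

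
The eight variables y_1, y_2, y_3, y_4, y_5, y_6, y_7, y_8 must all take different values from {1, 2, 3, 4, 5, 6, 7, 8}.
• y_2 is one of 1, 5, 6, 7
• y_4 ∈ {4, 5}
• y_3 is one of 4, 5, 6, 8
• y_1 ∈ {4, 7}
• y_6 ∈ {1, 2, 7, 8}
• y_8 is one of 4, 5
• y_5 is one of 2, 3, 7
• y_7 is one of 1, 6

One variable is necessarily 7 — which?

The 8 variables draw from only 8 values {1, 2, 3, 4, 5, 6, 7, 8}, so each is used; only y_5 can be 3, hence y_5 = 3.
Among the 7 still-open variables, 2 fits only y_6 (and all 7 values in {1, 2, 4, 5, 6, 7, 8} must be used), so y_6 = 2.
The 6 still-open variables together cover exactly {1, 4, 5, 6, 7, 8} — 6 values for 6 variables — and 8 appears only in y_3's list, so y_3 = 8.
y_4 and y_8 between them cover only {4, 5} — a naked pair. Remove those values from y_1, y_2.
So 7 goes to y_1.

y_1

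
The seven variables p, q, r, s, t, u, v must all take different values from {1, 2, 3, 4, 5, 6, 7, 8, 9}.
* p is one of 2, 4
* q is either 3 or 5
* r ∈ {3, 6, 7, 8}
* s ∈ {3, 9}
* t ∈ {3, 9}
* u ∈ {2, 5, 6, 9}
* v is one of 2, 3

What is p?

s and t between them cover only {3, 9} — a naked pair. Remove those values from q, r, u, v.
q must be 5 (only option left). Remove 5 from u.
v has just one choice, so v = 2. Eliminate 2 elsewhere: p, u.
So p = 4.

4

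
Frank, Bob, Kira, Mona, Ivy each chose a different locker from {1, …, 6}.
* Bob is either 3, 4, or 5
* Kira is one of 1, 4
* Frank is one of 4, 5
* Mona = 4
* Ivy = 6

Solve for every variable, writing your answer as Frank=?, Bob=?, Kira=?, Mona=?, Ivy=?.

Mona must be 4 (only option left). Eliminate 4 elsewhere: Frank, Bob, Kira.
Ivy has just one choice, so Ivy = 6.
That leaves Frank = 5. So Bob can't be 5.
Bob has just one choice, so Bob = 3.
Kira has just one choice, so Kira = 1.

Frank=5, Bob=3, Kira=1, Mona=4, Ivy=6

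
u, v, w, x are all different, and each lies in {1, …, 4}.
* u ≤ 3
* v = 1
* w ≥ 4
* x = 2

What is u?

v's domain is down to {1}, so v = 1. Strike 1 from u.
w has just one choice, so w = 4.
x must be 2 (only option left). Strike 2 from u.
So u = 3.

3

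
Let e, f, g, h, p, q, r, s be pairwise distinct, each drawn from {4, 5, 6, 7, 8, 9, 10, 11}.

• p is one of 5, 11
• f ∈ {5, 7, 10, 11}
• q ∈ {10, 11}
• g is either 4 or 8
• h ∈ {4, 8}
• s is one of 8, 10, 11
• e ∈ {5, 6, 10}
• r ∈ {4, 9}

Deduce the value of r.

9

The 8 variables together cover exactly {4, 5, 6, 7, 8, 9, 10, 11} — 8 values for 8 variables — and 6 appears only in e's list, so e = 6.
The 7 still-open variables together cover exactly {4, 5, 7, 8, 9, 10, 11} — 7 values for 7 variables — and 7 appears only in f's list, so f = 7.
Among the 6 still-open variables, 5 fits only p (and all 6 values in {4, 5, 8, 9, 10, 11} must be used), so p = 5.
The 5 still-open variables draw from only 5 values {4, 8, 9, 10, 11}, so each is used; only r can be 9, hence r = 9.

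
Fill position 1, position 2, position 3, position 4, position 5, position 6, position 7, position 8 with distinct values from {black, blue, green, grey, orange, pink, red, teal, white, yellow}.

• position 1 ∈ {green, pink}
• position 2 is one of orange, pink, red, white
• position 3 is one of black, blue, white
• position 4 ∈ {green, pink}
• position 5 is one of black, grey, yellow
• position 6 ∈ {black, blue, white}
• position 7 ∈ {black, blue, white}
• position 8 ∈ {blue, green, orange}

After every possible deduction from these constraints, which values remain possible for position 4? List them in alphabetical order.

position 1 and position 4 share exactly the 2 values {green, pink}; by pigeonhole those values go to them, so strike green, pink from position 2, position 8.
position 3, position 6, position 7 share exactly the 3 values {black, blue, white}; by pigeonhole those values go to them, so strike black, blue, white from position 2, position 5, position 8.
position 8's domain is down to {orange}, so position 8 = orange. Eliminate orange elsewhere: position 2.
position 2's domain is down to {red}, so position 2 = red.
No further eliminations apply; position 4 can still be any of green, pink.

green, pink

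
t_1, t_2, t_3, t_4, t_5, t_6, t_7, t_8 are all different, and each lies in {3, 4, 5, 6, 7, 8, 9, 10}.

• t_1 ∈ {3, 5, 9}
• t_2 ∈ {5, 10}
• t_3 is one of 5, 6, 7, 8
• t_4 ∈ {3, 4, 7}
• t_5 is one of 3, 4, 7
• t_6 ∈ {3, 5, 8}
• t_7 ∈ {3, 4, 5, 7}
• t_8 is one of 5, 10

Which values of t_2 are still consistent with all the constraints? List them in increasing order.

5, 10

The 8 variables draw from only 8 values {3, 4, 5, 6, 7, 8, 9, 10}, so each is used; only t_3 can be 6, hence t_3 = 6.
The 7 still-open variables together cover exactly {3, 4, 5, 7, 8, 9, 10} — 7 values for 7 variables — and 8 appears only in t_6's list, so t_6 = 8.
The 6 still-open variables together cover exactly {3, 4, 5, 7, 9, 10} — 6 values for 6 variables — and 9 appears only in t_1's list, so t_1 = 9.
The 2 variables t_2 and t_8 are confined to {5, 10}, which locks those values in; drop them from t_7.
No further eliminations apply; t_2 can still be any of 5, 10.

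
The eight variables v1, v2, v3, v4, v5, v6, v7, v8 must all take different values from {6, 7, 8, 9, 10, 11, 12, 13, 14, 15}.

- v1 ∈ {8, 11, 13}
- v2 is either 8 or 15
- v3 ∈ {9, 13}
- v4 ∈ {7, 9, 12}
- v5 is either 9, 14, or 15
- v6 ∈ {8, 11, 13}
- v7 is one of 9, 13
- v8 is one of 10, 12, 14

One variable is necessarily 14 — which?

v5

The 2 variables v3 and v7 are confined to {9, 13}, which locks those values in; drop them from v1, v4, v5, v6.
The 2 variables v1 and v6 are confined to {8, 11}, which locks those values in; drop them from v2.
That leaves v2 = 15. Strike 15 from v5.
So 14 goes to v5.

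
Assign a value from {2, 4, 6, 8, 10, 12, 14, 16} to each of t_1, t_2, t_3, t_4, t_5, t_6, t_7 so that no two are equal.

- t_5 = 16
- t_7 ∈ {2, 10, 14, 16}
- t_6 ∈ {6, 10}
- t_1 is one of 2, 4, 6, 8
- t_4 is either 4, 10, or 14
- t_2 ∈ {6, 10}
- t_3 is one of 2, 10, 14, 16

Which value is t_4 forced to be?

t_5 has just one choice, so t_5 = 16. So t_3, t_7 can't be 16.
Among the 6 still-open variables, 8 fits only t_1 (and all 6 values in {2, 4, 6, 8, 10, 14} must be used), so t_1 = 8.
The 5 still-open variables draw from only 5 values {2, 4, 6, 10, 14}, so each is used; only t_4 can be 4, hence t_4 = 4.

4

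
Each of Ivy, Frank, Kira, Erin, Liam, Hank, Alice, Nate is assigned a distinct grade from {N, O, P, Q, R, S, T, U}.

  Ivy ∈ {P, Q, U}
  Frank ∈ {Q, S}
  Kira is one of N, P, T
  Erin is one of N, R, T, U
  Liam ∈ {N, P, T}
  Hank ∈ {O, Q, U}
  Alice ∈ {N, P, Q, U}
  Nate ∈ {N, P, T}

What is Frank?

Among the 8 variables, O fits only Hank (and all 8 values in {N, O, P, Q, R, S, T, U} must be used), so Hank = O.
The 7 still-open variables together cover exactly {N, P, Q, R, S, T, U} — 7 values for 7 variables — and R appears only in Erin's list, so Erin = R.
The 6 still-open variables draw from only 6 values {N, P, Q, S, T, U}, so each is used; only Frank can be S, hence Frank = S.

S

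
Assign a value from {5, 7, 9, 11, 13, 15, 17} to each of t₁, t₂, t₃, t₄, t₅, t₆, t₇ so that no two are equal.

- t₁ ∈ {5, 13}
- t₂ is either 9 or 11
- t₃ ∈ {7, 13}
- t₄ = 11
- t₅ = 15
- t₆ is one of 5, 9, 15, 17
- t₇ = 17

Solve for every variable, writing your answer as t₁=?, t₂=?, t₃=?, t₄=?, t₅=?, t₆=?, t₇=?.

t₄'s domain is down to {11}, so t₄ = 11. So t₂ can't be 11.
t₅'s domain is down to {15}, so t₅ = 15. So t₆ can't be 15.
t₇ has just one choice, so t₇ = 17. So t₆ can't be 17.
t₂ must be 9 (only option left). Remove 9 from t₆.
t₆ must be 5 (only option left). So t₁ can't be 5.
t₁'s domain is down to {13}, so t₁ = 13. So t₃ can't be 13.
That leaves t₃ = 7.

t₁=13, t₂=9, t₃=7, t₄=11, t₅=15, t₆=5, t₇=17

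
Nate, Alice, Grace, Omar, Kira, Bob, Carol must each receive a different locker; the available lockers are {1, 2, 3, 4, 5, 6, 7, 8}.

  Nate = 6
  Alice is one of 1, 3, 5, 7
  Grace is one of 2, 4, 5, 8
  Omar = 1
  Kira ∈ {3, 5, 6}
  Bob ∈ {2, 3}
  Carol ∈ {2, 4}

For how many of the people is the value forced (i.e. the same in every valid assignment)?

Nate's domain is down to {6}, so Nate = 6. So Kira can't be 6.
Omar must be 1 (only option left). Eliminate 1 elsewhere: Alice.
Determined: Nate=6, Omar=1. The other people each still have more than one consistent value. That makes 2.

2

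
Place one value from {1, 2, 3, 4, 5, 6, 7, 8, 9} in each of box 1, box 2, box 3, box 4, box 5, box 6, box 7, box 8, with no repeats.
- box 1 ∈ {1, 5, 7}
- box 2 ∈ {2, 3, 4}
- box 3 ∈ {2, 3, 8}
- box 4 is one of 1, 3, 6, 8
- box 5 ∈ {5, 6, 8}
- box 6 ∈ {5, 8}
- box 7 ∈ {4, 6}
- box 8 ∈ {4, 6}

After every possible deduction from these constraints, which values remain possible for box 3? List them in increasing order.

The 8 variables together cover exactly {1, 2, 3, 4, 5, 6, 7, 8} — 8 values for 8 variables — and 7 appears only in box 1's list, so box 1 = 7.
The 7 still-open variables together cover exactly {1, 2, 3, 4, 5, 6, 8} — 7 values for 7 variables — and 1 appears only in box 4's list, so box 4 = 1.
The 2 variables box 7 and box 8 are confined to {4, 6}, which locks those values in; drop them from box 2, box 5.
box 5 and box 6 share exactly the 2 values {5, 8}; by pigeonhole those values go to them, so strike 5, 8 from box 3.
No further eliminations apply; box 3 can still be any of 2, 3.

2, 3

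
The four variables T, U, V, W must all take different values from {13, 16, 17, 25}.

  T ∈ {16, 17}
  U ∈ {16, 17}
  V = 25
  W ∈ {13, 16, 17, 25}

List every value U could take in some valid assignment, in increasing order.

V must be 25 (only option left). Eliminate 25 elsewhere: W.
The 3 still-open variables draw from only 3 values {13, 16, 17}, so each is used; only W can be 13, hence W = 13.
No further eliminations apply; U can still be any of 16, 17.

16, 17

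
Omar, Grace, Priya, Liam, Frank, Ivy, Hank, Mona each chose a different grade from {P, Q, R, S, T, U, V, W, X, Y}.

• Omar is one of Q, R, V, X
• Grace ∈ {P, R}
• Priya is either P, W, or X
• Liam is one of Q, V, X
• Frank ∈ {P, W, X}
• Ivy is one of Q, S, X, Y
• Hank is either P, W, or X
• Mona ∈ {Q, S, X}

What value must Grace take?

R

The 8 variables together cover exactly {P, Q, R, S, V, W, X, Y} — 8 values for 8 variables — and Y appears only in Ivy's list, so Ivy = Y.
The 7 still-open variables draw from only 7 values {P, Q, R, S, V, W, X}, so each is used; only Mona can be S, hence Mona = S.
Priya, Frank, Hank share exactly the 3 values {P, W, X}; by pigeonhole those values go to them, so strike P, W, X from Omar, Grace, Liam.
So Grace = R.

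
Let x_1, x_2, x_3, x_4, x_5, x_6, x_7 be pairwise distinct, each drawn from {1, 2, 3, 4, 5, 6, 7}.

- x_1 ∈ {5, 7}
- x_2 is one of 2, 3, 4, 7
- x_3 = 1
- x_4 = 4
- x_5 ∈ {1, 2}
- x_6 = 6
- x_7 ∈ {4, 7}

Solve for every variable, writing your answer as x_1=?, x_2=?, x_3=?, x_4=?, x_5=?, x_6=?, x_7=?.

x_3 must be 1 (only option left). Remove 1 from x_5.
x_4 has just one choice, so x_4 = 4. Strike 4 from x_2, x_7.
x_5 must be 2 (only option left). Remove 2 from x_2.
x_6's domain is down to {6}, so x_6 = 6.
x_7 must be 7 (only option left). Remove 7 from x_1, x_2.
x_1's domain is down to {5}, so x_1 = 5.
x_2's domain is down to {3}, so x_2 = 3.

x_1=5, x_2=3, x_3=1, x_4=4, x_5=2, x_6=6, x_7=7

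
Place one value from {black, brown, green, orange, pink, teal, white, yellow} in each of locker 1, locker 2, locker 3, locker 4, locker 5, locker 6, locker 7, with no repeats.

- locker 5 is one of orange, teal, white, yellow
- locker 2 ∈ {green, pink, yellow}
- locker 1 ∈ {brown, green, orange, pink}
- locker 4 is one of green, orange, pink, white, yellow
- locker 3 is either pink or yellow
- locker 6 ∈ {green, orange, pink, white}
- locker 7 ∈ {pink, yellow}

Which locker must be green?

The 7 variables together cover exactly {brown, green, orange, pink, teal, white, yellow} — 7 values for 7 variables — and brown appears only in locker 1's list, so locker 1 = brown.
The 6 still-open variables together cover exactly {green, orange, pink, teal, white, yellow} — 6 values for 6 variables — and teal appears only in locker 5's list, so locker 5 = teal.
locker 3 and locker 7 between them cover only {pink, yellow} — a naked pair. Remove those values from locker 2, locker 4, locker 6.
So green goes to locker 2.

locker 2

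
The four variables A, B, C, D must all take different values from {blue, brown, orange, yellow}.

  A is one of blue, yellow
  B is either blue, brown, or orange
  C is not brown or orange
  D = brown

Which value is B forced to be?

orange

D's domain is down to {brown}, so D = brown. So B can't be brown.
Among the 3 still-open variables, orange fits only B (and all 3 values in {blue, orange, yellow} must be used), so B = orange.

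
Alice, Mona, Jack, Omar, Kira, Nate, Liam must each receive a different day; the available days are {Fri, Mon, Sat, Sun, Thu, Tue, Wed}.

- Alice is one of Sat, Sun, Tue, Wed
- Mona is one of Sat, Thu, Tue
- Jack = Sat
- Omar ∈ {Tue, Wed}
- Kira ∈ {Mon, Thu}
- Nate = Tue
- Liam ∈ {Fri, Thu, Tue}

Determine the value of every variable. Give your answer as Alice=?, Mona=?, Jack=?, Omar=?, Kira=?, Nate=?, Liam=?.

Alice=Sun, Mona=Thu, Jack=Sat, Omar=Wed, Kira=Mon, Nate=Tue, Liam=Fri

Jack has just one choice, so Jack = Sat. Eliminate Sat elsewhere: Alice, Mona.
Nate must be Tue (only option left). Remove Tue from Alice, Mona, Omar, Liam.
Mona must be Thu (only option left). Strike Thu from Kira, Liam.
That leaves Omar = Wed. Strike Wed from Alice.
That leaves Kira = Mon.
Liam must be Fri (only option left).
That leaves Alice = Sun.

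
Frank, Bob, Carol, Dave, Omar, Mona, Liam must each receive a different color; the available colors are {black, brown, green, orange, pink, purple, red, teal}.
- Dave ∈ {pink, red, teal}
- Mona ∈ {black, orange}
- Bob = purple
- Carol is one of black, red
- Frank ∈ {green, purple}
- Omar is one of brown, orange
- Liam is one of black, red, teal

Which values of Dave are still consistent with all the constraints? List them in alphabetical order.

Bob's domain is down to {purple}, so Bob = purple. Eliminate purple elsewhere: Frank.
Frank's domain is down to {green}, so Frank = green.
No further eliminations apply; Dave can still be any of pink, red, teal.

pink, red, teal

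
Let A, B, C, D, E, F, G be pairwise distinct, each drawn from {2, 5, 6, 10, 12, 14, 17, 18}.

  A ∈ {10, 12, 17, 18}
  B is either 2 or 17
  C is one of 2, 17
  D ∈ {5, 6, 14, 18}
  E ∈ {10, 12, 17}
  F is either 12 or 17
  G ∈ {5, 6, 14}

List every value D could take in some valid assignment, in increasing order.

B and C between them cover only {2, 17} — a naked pair. Remove those values from A, E, F.
F must be 12 (only option left). So A, E can't be 12.
E must be 10 (only option left). Eliminate 10 elsewhere: A.
That leaves A = 18. Eliminate 18 elsewhere: D.
No further eliminations apply; D can still be any of 5, 6, 14.

5, 6, 14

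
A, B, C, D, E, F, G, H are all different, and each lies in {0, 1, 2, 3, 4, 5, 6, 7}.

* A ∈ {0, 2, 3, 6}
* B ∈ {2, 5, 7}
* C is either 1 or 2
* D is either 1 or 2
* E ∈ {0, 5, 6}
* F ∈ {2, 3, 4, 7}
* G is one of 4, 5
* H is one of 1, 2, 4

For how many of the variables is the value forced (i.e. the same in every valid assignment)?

C and D share exactly the 2 values {1, 2}; by pigeonhole those values go to them, so strike 1, 2 from A, B, F, H.
H has just one choice, so H = 4. Eliminate 4 elsewhere: F, G.
That leaves G = 5. Remove 5 from B, E.
B's domain is down to {7}, so B = 7. So F can't be 7.
F's domain is down to {3}, so F = 3. Strike 3 from A.
Determined: B=7, F=3, G=5, H=4. The other variables each still have more than one consistent value. That makes 4.

4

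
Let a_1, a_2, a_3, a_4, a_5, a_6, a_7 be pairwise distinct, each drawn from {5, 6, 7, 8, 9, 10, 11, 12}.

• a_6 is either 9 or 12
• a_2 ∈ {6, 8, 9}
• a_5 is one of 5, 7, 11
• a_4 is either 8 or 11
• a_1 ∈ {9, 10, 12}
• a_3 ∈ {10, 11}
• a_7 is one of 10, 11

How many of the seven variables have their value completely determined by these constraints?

a_3 and a_7 share exactly the 2 values {10, 11}; by pigeonhole those values go to them, so strike 10, 11 from a_1, a_4, a_5.
That leaves a_4 = 8. So a_2 can't be 8.
a_1 and a_6 between them cover only {9, 12} — a naked pair. Remove those values from a_2.
a_2 must be 6 (only option left).
Determined: a_2=6, a_4=8. The other variables each still have more than one consistent value. That makes 2.

2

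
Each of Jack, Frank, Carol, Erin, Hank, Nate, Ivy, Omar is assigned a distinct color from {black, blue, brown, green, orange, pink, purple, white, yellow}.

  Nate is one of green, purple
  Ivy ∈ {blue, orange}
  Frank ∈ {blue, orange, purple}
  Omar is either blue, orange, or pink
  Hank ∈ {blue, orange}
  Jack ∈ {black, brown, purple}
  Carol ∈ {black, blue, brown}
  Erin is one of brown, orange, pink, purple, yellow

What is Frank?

purple

The 8 variables draw from only 8 values {black, blue, brown, green, orange, pink, purple, yellow}, so each is used; only Nate can be green, hence Nate = green.
The 7 still-open variables draw from only 7 values {black, blue, brown, orange, pink, purple, yellow}, so each is used; only Erin can be yellow, hence Erin = yellow.
The 6 still-open variables draw from only 6 values {black, blue, brown, orange, pink, purple}, so each is used; only Omar can be pink, hence Omar = pink.
Hank and Ivy between them cover only {blue, orange} — a naked pair. Remove those values from Frank, Carol.
So Frank = purple.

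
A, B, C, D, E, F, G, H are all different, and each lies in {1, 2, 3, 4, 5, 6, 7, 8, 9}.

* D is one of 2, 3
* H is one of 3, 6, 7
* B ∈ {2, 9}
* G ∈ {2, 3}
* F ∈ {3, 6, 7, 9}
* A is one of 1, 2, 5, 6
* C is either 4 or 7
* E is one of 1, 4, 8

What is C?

4

D and G between them cover only {2, 3} — a naked pair. Remove those values from A, B, F, H.
B must be 9 (only option left). Eliminate 9 elsewhere: F.
The 2 variables F and H are confined to {6, 7}, which locks those values in; drop them from A, C.
So C = 4.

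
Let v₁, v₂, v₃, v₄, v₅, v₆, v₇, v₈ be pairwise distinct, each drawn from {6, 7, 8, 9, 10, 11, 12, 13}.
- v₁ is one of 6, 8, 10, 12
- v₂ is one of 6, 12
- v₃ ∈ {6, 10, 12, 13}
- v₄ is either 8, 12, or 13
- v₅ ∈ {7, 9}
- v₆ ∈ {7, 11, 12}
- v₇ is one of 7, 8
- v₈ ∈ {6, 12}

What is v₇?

7

Among the 8 variables, 9 fits only v₅ (and all 8 values in {6, 7, 8, 9, 10, 11, 12, 13} must be used), so v₅ = 9.
Among the 7 still-open variables, 11 fits only v₆ (and all 7 values in {6, 7, 8, 10, 11, 12, 13} must be used), so v₆ = 11.
The 6 still-open variables draw from only 6 values {6, 7, 8, 10, 12, 13}, so each is used; only v₇ can be 7, hence v₇ = 7.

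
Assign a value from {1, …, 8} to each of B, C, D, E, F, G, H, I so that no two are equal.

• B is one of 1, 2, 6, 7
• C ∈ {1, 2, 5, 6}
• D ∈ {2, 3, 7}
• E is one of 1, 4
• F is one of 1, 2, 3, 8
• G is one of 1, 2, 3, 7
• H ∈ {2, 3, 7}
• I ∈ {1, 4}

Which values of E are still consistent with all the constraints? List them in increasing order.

1, 4

The 8 variables together cover exactly {1, 2, 3, 4, 5, 6, 7, 8} — 8 values for 8 variables — and 5 appears only in C's list, so C = 5.
Among the 7 still-open variables, 6 fits only B (and all 7 values in {1, 2, 3, 4, 6, 7, 8} must be used), so B = 6.
Among the 6 still-open variables, 8 fits only F (and all 6 values in {1, 2, 3, 4, 7, 8} must be used), so F = 8.
The 2 variables E and I are confined to {1, 4}, which locks those values in; drop them from G.
No further eliminations apply; E can still be any of 1, 4.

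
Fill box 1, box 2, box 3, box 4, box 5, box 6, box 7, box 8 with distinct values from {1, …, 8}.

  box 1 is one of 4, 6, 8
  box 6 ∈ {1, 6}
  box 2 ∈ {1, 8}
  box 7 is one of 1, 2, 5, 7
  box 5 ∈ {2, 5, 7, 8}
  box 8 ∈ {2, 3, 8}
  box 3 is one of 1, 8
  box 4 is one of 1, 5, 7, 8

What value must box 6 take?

6

Among the 8 variables, 3 fits only box 8 (and all 8 values in {1, 2, 3, 4, 5, 6, 7, 8} must be used), so box 8 = 3.
Among the 7 still-open variables, 4 fits only box 1 (and all 7 values in {1, 2, 4, 5, 6, 7, 8} must be used), so box 1 = 4.
The 6 still-open variables draw from only 6 values {1, 2, 5, 6, 7, 8}, so each is used; only box 6 can be 6, hence box 6 = 6.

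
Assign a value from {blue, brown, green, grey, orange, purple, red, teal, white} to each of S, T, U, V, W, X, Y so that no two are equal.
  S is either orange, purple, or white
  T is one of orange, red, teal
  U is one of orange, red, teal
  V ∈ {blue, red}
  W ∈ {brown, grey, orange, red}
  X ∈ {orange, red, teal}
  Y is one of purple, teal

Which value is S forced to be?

white

T, U, X between them cover only {orange, red, teal} — a naked triple. Remove those values from S, V, W, Y.
That leaves V = blue.
Y's domain is down to {purple}, so Y = purple. Strike purple from S.
So S = white.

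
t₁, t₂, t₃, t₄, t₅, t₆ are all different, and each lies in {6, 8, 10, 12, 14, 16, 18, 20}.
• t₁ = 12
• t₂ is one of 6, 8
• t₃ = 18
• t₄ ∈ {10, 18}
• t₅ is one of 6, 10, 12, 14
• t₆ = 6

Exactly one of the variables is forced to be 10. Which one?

t₄

t₁'s domain is down to {12}, so t₁ = 12. Eliminate 12 elsewhere: t₅.
t₃ must be 18 (only option left). Eliminate 18 elsewhere: t₄.
So 10 goes to t₄.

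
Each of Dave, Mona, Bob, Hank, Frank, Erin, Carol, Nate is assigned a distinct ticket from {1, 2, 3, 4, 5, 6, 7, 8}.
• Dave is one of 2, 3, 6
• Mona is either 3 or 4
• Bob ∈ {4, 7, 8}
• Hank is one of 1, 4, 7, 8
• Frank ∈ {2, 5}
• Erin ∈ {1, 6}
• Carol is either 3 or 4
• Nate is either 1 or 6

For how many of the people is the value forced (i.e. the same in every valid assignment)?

The 8 variables draw from only 8 values {1, 2, 3, 4, 5, 6, 7, 8}, so each is used; only Frank can be 5, hence Frank = 5.
Among the 7 still-open variables, 2 fits only Dave (and all 7 values in {1, 2, 3, 4, 6, 7, 8} must be used), so Dave = 2.
Mona and Carol between them cover only {3, 4} — a naked pair. Remove those values from Bob, Hank.
Erin and Nate share exactly the 2 values {1, 6}; by pigeonhole those values go to them, so strike 1, 6 from Hank.
Determined: Dave=2, Frank=5. The other people each still have more than one consistent value. That makes 2.

2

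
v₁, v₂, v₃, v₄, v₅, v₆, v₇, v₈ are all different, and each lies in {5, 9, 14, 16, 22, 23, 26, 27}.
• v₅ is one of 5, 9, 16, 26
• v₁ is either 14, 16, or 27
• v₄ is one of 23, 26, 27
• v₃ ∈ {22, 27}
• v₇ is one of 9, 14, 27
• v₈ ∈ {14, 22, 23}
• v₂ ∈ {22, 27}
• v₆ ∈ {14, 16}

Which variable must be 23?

v₈

The 8 variables together cover exactly {5, 9, 14, 16, 22, 23, 26, 27} — 8 values for 8 variables — and 5 appears only in v₅'s list, so v₅ = 5.
Among the 7 still-open variables, 9 fits only v₇ (and all 7 values in {9, 14, 16, 22, 23, 26, 27} must be used), so v₇ = 9.
The 6 still-open variables together cover exactly {14, 16, 22, 23, 26, 27} — 6 values for 6 variables — and 26 appears only in v₄'s list, so v₄ = 26.
The 5 still-open variables draw from only 5 values {14, 16, 22, 23, 27}, so each is used; only v₈ can be 23, hence v₈ = 23.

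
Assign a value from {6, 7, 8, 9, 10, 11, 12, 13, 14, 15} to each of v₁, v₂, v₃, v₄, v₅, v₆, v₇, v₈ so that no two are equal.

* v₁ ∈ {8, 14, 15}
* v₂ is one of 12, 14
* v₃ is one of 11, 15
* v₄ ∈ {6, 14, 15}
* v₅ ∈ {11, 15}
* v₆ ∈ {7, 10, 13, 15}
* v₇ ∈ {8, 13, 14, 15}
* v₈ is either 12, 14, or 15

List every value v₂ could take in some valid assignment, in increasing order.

v₃ and v₅ share exactly the 2 values {11, 15}; by pigeonhole those values go to them, so strike 11, 15 from v₁, v₄, v₆, v₇, v₈.
The 2 variables v₂ and v₈ are confined to {12, 14}, which locks those values in; drop them from v₁, v₄, v₇.
That leaves v₁ = 8. Remove 8 from v₇.
v₄ must be 6 (only option left).
That leaves v₇ = 13. So v₆ can't be 13.
No further eliminations apply; v₂ can still be any of 12, 14.

12, 14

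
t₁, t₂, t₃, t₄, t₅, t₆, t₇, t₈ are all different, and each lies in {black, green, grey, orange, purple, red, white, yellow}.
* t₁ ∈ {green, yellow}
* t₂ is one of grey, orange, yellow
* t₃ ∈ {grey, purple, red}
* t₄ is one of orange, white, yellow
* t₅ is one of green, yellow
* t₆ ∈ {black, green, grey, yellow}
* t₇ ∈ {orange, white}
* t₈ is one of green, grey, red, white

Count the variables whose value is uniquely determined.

4

The 8 variables draw from only 8 values {black, green, grey, orange, purple, red, white, yellow}, so each is used; only t₆ can be black, hence t₆ = black.
Among the 7 still-open variables, purple fits only t₃ (and all 7 values in {green, grey, orange, purple, red, white, yellow} must be used), so t₃ = purple.
The 6 still-open variables draw from only 6 values {green, grey, orange, red, white, yellow}, so each is used; only t₈ can be red, hence t₈ = red.
Among the 5 still-open variables, grey fits only t₂ (and all 5 values in {green, grey, orange, white, yellow} must be used), so t₂ = grey.
t₁ and t₅ share exactly the 2 values {green, yellow}; by pigeonhole those values go to them, so strike green, yellow from t₄.
Determined: t₂=grey, t₃=purple, t₆=black, t₈=red. The other variables each still have more than one consistent value. That makes 4.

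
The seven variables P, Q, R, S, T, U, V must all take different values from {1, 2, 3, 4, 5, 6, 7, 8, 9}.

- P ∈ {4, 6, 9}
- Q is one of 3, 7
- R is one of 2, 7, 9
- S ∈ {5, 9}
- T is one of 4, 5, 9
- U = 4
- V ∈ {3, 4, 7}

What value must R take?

U has just one choice, so U = 4. Strike 4 from P, T, V.
Among the 6 still-open variables, 2 fits only R (and all 6 values in {2, 3, 5, 6, 7, 9} must be used), so R = 2.

2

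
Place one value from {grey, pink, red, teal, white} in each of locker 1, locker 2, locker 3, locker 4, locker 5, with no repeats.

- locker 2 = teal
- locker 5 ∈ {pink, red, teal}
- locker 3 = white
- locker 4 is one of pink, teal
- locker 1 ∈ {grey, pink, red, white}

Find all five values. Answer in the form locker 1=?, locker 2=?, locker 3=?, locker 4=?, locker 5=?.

locker 2 must be teal (only option left). So locker 4, locker 5 can't be teal.
locker 3 has just one choice, so locker 3 = white. Remove white from locker 1.
locker 4 must be pink (only option left). So locker 1, locker 5 can't be pink.
locker 5's domain is down to {red}, so locker 5 = red. Strike red from locker 1.
That leaves locker 1 = grey.

locker 1=grey, locker 2=teal, locker 3=white, locker 4=pink, locker 5=red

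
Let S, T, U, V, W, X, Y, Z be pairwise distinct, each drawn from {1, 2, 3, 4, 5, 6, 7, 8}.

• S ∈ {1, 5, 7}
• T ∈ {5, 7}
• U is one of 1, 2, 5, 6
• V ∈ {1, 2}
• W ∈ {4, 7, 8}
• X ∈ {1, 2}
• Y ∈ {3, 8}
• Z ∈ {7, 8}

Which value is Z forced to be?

8

The 8 variables together cover exactly {1, 2, 3, 4, 5, 6, 7, 8} — 8 values for 8 variables — and 3 appears only in Y's list, so Y = 3.
Among the 7 still-open variables, 4 fits only W (and all 7 values in {1, 2, 4, 5, 6, 7, 8} must be used), so W = 4.
The 6 still-open variables together cover exactly {1, 2, 5, 6, 7, 8} — 6 values for 6 variables — and 6 appears only in U's list, so U = 6.
The 5 still-open variables draw from only 5 values {1, 2, 5, 7, 8}, so each is used; only Z can be 8, hence Z = 8.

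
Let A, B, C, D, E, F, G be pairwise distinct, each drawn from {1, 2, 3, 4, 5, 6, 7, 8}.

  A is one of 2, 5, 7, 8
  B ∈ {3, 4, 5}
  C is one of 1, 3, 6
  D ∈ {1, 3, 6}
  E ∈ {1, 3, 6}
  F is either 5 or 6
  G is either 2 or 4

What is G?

2

The 3 variables C, D, E are confined to {1, 3, 6}, which locks those values in; drop them from B, F.
F must be 5 (only option left). Remove 5 from A, B.
B's domain is down to {4}, so B = 4. Strike 4 from G.
So G = 2.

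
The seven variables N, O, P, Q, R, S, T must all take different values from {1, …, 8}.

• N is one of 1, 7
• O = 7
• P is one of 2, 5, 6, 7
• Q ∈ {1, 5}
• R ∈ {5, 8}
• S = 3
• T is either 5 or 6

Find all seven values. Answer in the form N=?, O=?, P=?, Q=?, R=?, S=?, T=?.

N=1, O=7, P=2, Q=5, R=8, S=3, T=6

O's domain is down to {7}, so O = 7. So N, P can't be 7.
S must be 3 (only option left).
That leaves N = 1. So Q can't be 1.
Q has just one choice, so Q = 5. Remove 5 from P, R, T.
R must be 8 (only option left).
T has just one choice, so T = 6. Remove 6 from P.
That leaves P = 2.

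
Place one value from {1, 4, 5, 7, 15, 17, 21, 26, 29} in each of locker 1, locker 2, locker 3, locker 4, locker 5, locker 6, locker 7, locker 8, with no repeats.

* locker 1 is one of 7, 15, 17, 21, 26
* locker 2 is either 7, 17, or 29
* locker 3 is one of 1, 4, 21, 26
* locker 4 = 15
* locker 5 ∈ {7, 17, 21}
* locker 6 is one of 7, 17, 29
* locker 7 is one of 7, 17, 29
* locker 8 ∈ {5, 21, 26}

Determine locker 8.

locker 4 must be 15 (only option left). So locker 1 can't be 15.
The 3 variables locker 2, locker 6, locker 7 are confined to {7, 17, 29}, which locks those values in; drop them from locker 1, locker 5.
locker 5's domain is down to {21}, so locker 5 = 21. Remove 21 from locker 1, locker 3, locker 8.
That leaves locker 1 = 26. Eliminate 26 elsewhere: locker 3, locker 8.
So locker 8 = 5.

5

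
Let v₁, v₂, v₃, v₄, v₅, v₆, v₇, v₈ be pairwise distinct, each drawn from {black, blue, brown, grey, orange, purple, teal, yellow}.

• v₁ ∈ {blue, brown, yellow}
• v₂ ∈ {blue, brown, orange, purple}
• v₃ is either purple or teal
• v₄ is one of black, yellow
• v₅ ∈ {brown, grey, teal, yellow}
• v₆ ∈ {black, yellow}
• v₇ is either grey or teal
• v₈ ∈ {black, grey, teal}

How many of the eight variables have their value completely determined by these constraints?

The 8 variables draw from only 8 values {black, blue, brown, grey, orange, purple, teal, yellow}, so each is used; only v₂ can be orange, hence v₂ = orange.
Among the 7 still-open variables, blue fits only v₁ (and all 7 values in {black, blue, brown, grey, purple, teal, yellow} must be used), so v₁ = blue.
The 6 still-open variables together cover exactly {black, brown, grey, purple, teal, yellow} — 6 values for 6 variables — and brown appears only in v₅'s list, so v₅ = brown.
The 5 still-open variables draw from only 5 values {black, grey, purple, teal, yellow}, so each is used; only v₃ can be purple, hence v₃ = purple.
v₄ and v₆ share exactly the 2 values {black, yellow}; by pigeonhole those values go to them, so strike black, yellow from v₈.
Determined: v₁=blue, v₂=orange, v₃=purple, v₅=brown. The other variables each still have more than one consistent value. That makes 4.

4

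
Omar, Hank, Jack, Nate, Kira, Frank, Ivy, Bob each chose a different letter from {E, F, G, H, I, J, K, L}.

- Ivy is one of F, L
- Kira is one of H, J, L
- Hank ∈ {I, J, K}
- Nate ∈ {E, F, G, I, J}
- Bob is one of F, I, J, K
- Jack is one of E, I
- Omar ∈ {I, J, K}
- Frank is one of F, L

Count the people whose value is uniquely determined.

Among the 8 variables, G fits only Nate (and all 8 values in {E, F, G, H, I, J, K, L} must be used), so Nate = G.
The 7 still-open variables draw from only 7 values {E, F, H, I, J, K, L}, so each is used; only Jack can be E, hence Jack = E.
The 6 still-open variables together cover exactly {F, H, I, J, K, L} — 6 values for 6 variables — and H appears only in Kira's list, so Kira = H.
Frank and Ivy share exactly the 2 values {F, L}; by pigeonhole those values go to them, so strike F, L from Bob.
Determined: Jack=E, Nate=G, Kira=H. The other people each still have more than one consistent value. That makes 3.

3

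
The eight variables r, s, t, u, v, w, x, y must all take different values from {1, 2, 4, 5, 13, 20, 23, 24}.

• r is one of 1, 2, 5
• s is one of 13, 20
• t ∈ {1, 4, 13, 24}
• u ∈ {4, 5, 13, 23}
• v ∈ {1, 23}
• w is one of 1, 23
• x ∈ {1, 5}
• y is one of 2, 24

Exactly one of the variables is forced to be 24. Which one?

y

Among the 8 variables, 20 fits only s (and all 8 values in {1, 2, 4, 5, 13, 20, 23, 24} must be used), so s = 20.
v and w share exactly the 2 values {1, 23}; by pigeonhole those values go to them, so strike 1, 23 from r, t, u, x.
x's domain is down to {5}, so x = 5. Remove 5 from r, u.
r has just one choice, so r = 2. Remove 2 from y.
So 24 goes to y.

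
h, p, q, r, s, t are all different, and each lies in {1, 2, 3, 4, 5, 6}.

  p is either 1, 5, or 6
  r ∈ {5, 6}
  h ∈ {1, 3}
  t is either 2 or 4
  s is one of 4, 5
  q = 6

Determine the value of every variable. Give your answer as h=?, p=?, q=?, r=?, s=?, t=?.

q's domain is down to {6}, so q = 6. Eliminate 6 elsewhere: p, r.
r must be 5 (only option left). Eliminate 5 elsewhere: p, s.
That leaves s = 4. So t can't be 4.
That leaves t = 2.
That leaves p = 1. So h can't be 1.
That leaves h = 3.

h=3, p=1, q=6, r=5, s=4, t=2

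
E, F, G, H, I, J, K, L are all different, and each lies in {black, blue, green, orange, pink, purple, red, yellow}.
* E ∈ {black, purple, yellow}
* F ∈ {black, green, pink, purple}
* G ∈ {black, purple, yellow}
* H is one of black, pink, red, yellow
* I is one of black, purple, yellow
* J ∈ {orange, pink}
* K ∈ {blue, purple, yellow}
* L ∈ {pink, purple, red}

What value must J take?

orange

Among the 8 variables, blue fits only K (and all 8 values in {black, blue, green, orange, pink, purple, red, yellow} must be used), so K = blue.
The 7 still-open variables draw from only 7 values {black, green, orange, pink, purple, red, yellow}, so each is used; only F can be green, hence F = green.
The 6 still-open variables together cover exactly {black, orange, pink, purple, red, yellow} — 6 values for 6 variables — and orange appears only in J's list, so J = orange.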